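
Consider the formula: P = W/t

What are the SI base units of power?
Units of each symbol in P = W/t:
  W (work): kg·m²/s²
  t (time): s  → in the denominator, contributes 1/s

Multiplying the contributions: [kg·m²/s²] · [1/s]
Adding exponents of each base unit: kg: 1, m: 2, s: -3
SI base units of power: kg·m²/s³

Answer: kg·m²/s³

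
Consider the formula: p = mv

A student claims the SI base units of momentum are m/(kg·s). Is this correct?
Units of each symbol in p = mv:
  m (mass): kg
  v (velocity): m/s

Multiplying the contributions: [kg] · [m/s]
Adding exponents of each base unit: kg: 1, m: 1, s: -1
SI base units of momentum: kg·m/s

The claimed units m/(kg·s) (exponents kg: -1, m: 1, s: -1) do not match the derived units kg·m/s (exponents kg: 1, m: 1, s: -1), so the claim is incorrect.

Answer: No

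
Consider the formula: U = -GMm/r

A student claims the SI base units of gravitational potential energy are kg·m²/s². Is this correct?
Units of each symbol in U = -GMm/r:
  G (gravitational constant): m³/(kg·s²)
  M (mass): kg
  m (mass): kg
  r (distance): m  → in the denominator, contributes 1/m
  The minus sign does not affect the units.

Multiplying the contributions: [m³/(kg·s²)] · [kg] · [kg] · [1/m]
Adding exponents of each base unit: kg: 1, m: 2, s: -2
SI base units of gravitational potential energy: kg·m²/s²

The claimed units kg·m²/s² match the derived units, so the claim is correct.

Answer: Yes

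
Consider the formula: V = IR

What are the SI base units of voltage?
Units of each symbol in V = IR:
  I (current): A
  R (resistance, in ohms): kg·m²/(s³·A²)

Multiplying the contributions: [A] · [kg·m²/(s³·A²)]
Adding exponents of each base unit: kg: 1, m: 2, s: -3, A: -1
SI base units of voltage: kg·m²/(s³·A)

Answer: kg·m²/(s³·A)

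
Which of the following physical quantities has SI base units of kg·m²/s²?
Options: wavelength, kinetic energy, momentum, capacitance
Checking the SI base units of each option:
  wavelength (λ = v/f): m  ✗
  kinetic energy (E = ½mv²): kg·m²/s²  ✓ matches
  momentum (p = mv): kg·m/s  ✗
  capacitance (C = Q/V): s⁴·A²/(kg·m²)  ✗

Only kinetic energy has units kg·m²/s².

Answer: kinetic energy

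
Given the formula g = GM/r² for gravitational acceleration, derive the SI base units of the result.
Units of each symbol in g = GM/r²:
  G (gravitational constant): m³/(kg·s²)
  M (mass): kg
  r (distance): m  → to the power 2 in the denominator, contributes 1/m²

Multiplying the contributions: [m³/(kg·s²)] · [kg] · [1/m²]
Adding exponents of each base unit: m: 1, s: -2
SI base units of gravitational acceleration: m/s²

Answer: m/s²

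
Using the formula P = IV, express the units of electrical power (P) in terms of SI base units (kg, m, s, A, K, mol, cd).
Units of each symbol in P = IV:
  I (current): A
  V (voltage, in volts): kg·m²/(s³·A)

Multiplying the contributions: [A] · [kg·m²/(s³·A)]
Adding exponents of each base unit: kg: 1, m: 2, s: -3
SI base units of electrical power: kg·m²/s³

Answer: kg·m²/s³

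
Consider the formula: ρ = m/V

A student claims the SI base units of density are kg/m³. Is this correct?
Units of each symbol in ρ = m/V:
  m (mass): kg
  V (volume): m³  → in the denominator, contributes 1/m³

Multiplying the contributions: [kg] · [1/m³]
Adding exponents of each base unit: kg: 1, m: -3
SI base units of density: kg/m³

The claimed units kg/m³ match the derived units, so the claim is correct.

Answer: Yes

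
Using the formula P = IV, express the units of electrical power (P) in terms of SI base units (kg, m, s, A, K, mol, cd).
Units of each symbol in P = IV:
  I (current): A
  V (voltage, in volts): kg·m²/(s³·A)

Multiplying the contributions: [A] · [kg·m²/(s³·A)]
Adding exponents of each base unit: kg: 1, m: 2, s: -3
SI base units of electrical power: kg·m²/s³

Answer: kg·m²/s³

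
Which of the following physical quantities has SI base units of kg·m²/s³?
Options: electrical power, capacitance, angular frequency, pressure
Checking the SI base units of each option:
  electrical power (P = IV): kg·m²/s³  ✓ matches
  capacitance (C = Q/V): s⁴·A²/(kg·m²)  ✗
  angular frequency (ω = 2πf): 1/s  ✗
  pressure (P = F/A): kg/(m·s²)  ✗

Only electrical power has units kg·m²/s³.

Answer: electrical power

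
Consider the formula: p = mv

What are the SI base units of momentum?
Units of each symbol in p = mv:
  m (mass): kg
  v (velocity): m/s

Multiplying the contributions: [kg] · [m/s]
Adding exponents of each base unit: kg: 1, m: 1, s: -1
SI base units of momentum: kg·m/s

Answer: kg·m/s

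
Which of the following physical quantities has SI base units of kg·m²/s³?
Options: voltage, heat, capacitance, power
Checking the SI base units of each option:
  voltage (V = IR): kg·m²/(s³·A)  ✗
  heat (Q = mcΔT): kg·m²/s²  ✗
  capacitance (C = Q/V): s⁴·A²/(kg·m²)  ✗
  power (P = W/t): kg·m²/s³  ✓ matches

Only power has units kg·m²/s³.

Answer: power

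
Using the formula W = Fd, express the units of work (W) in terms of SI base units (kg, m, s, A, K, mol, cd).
Units of each symbol in W = Fd:
  F (force): kg·m/s²
  d (displacement): m

Multiplying the contributions: [kg·m/s²] · [m]
Adding exponents of each base unit: kg: 1, m: 2, s: -2
SI base units of work: kg·m²/s²

Answer: kg·m²/s²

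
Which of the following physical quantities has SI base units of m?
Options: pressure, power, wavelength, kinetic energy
Checking the SI base units of each option:
  pressure (P = F/A): kg/(m·s²)  ✗
  power (P = W/t): kg·m²/s³  ✗
  wavelength (λ = v/f): m  ✓ matches
  kinetic energy (E = ½mv²): kg·m²/s²  ✗

Only wavelength has units m.

Answer: wavelength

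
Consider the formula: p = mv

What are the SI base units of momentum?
Units of each symbol in p = mv:
  m (mass): kg
  v (velocity): m/s

Multiplying the contributions: [kg] · [m/s]
Adding exponents of each base unit: kg: 1, m: 1, s: -1
SI base units of momentum: kg·m/s

Answer: kg·m/s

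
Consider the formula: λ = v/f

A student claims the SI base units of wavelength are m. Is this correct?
Units of each symbol in λ = v/f:
  v (wave speed): m/s
  f (frequency): 1/s  → in the denominator, contributes s

Multiplying the contributions: [m/s] · [s]
Adding exponents of each base unit: m: 1
SI base units of wavelength: m

The claimed units m match the derived units, so the claim is correct.

Answer: Yes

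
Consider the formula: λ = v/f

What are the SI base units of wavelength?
Units of each symbol in λ = v/f:
  v (wave speed): m/s
  f (frequency): 1/s  → in the denominator, contributes s

Multiplying the contributions: [m/s] · [s]
Adding exponents of each base unit: m: 1
SI base units of wavelength: m

Answer: m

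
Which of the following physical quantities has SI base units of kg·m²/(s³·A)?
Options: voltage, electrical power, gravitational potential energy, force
Checking the SI base units of each option:
  voltage (V = IR): kg·m²/(s³·A)  ✓ matches
  electrical power (P = IV): kg·m²/s³  ✗
  gravitational potential energy (U = -GMm/r): kg·m²/s²  ✗
  force (F = ma): kg·m/s²  ✗

Only voltage has units kg·m²/(s³·A).

Answer: voltage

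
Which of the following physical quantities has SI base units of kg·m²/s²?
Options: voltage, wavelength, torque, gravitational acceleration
Checking the SI base units of each option:
  voltage (V = IR): kg·m²/(s³·A)  ✗
  wavelength (λ = v/f): m  ✗
  torque (τ = Fr): kg·m²/s²  ✓ matches
  gravitational acceleration (g = GM/r²): m/s²  ✗

Only torque has units kg·m²/s².

Answer: torque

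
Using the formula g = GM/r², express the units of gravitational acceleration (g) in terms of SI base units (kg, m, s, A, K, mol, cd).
Units of each symbol in g = GM/r²:
  G (gravitational constant): m³/(kg·s²)
  M (mass): kg
  r (distance): m  → to the power 2 in the denominator, contributes 1/m²

Multiplying the contributions: [m³/(kg·s²)] · [kg] · [1/m²]
Adding exponents of each base unit: m: 1, s: -2
SI base units of gravitational acceleration: m/s²

Answer: m/s²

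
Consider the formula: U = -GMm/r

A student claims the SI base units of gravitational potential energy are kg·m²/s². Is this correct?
Units of each symbol in U = -GMm/r:
  G (gravitational constant): m³/(kg·s²)
  M (mass): kg
  m (mass): kg
  r (distance): m  → in the denominator, contributes 1/m
  The minus sign does not affect the units.

Multiplying the contributions: [m³/(kg·s²)] · [kg] · [kg] · [1/m]
Adding exponents of each base unit: kg: 1, m: 2, s: -2
SI base units of gravitational potential energy: kg·m²/s²

The claimed units kg·m²/s² match the derived units, so the claim is correct.

Answer: Yes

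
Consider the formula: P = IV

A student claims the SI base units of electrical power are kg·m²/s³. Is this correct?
Units of each symbol in P = IV:
  I (current): A
  V (voltage, in volts): kg·m²/(s³·A)

Multiplying the contributions: [A] · [kg·m²/(s³·A)]
Adding exponents of each base unit: kg: 1, m: 2, s: -3
SI base units of electrical power: kg·m²/s³

The claimed units kg·m²/s³ match the derived units, so the claim is correct.

Answer: Yes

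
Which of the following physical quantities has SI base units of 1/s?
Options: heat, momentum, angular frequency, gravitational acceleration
Checking the SI base units of each option:
  heat (Q = mcΔT): kg·m²/s²  ✗
  momentum (p = mv): kg·m/s  ✗
  angular frequency (ω = 2πf): 1/s  ✓ matches
  gravitational acceleration (g = GM/r²): m/s²  ✗

Only angular frequency has units 1/s.

Answer: angular frequency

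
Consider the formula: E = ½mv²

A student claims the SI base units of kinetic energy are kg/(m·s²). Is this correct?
Units of each symbol in E = ½mv²:
  m (mass): kg
  v (speed): m/s  → to the power 2, contributes m²/s²
  The factor ½ is dimensionless.

Multiplying the contributions: [kg] · [m²/s²]
Adding exponents of each base unit: kg: 1, m: 2, s: -2
SI base units of kinetic energy: kg·m²/s²

The claimed units kg/(m·s²) (exponents kg: 1, m: -1, s: -2) do not match the derived units kg·m²/s² (exponents kg: 1, m: 2, s: -2), so the claim is incorrect.

Answer: No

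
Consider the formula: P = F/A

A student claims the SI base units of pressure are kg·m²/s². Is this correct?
Units of each symbol in P = F/A:
  F (force): kg·m/s²
  A (area): m²  → in the denominator, contributes 1/m²

Multiplying the contributions: [kg·m/s²] · [1/m²]
Adding exponents of each base unit: kg: 1, m: -1, s: -2
SI base units of pressure: kg/(m·s²)

The claimed units kg·m²/s² (exponents kg: 1, m: 2, s: -2) do not match the derived units kg/(m·s²) (exponents kg: 1, m: -1, s: -2), so the claim is incorrect.

Answer: No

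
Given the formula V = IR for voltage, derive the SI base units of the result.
Units of each symbol in V = IR:
  I (current): A
  R (resistance, in ohms): kg·m²/(s³·A²)

Multiplying the contributions: [A] · [kg·m²/(s³·A²)]
Adding exponents of each base unit: kg: 1, m: 2, s: -3, A: -1
SI base units of voltage: kg·m²/(s³·A)

Answer: kg·m²/(s³·A)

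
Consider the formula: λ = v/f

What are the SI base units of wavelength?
Units of each symbol in λ = v/f:
  v (wave speed): m/s
  f (frequency): 1/s  → in the denominator, contributes s

Multiplying the contributions: [m/s] · [s]
Adding exponents of each base unit: m: 1
SI base units of wavelength: m

Answer: m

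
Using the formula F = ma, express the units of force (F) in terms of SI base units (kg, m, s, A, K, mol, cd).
Units of each symbol in F = ma:
  m (mass): kg
  a (acceleration): m/s²

Multiplying the contributions: [kg] · [m/s²]
Adding exponents of each base unit: kg: 1, m: 1, s: -2
SI base units of force: kg·m/s²

Answer: kg·m/s²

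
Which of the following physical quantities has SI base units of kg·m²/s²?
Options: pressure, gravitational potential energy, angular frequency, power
Checking the SI base units of each option:
  pressure (P = F/A): kg/(m·s²)  ✗
  gravitational potential energy (U = -GMm/r): kg·m²/s²  ✓ matches
  angular frequency (ω = 2πf): 1/s  ✗
  power (P = W/t): kg·m²/s³  ✗

Only gravitational potential energy has units kg·m²/s².

Answer: gravitational potential energy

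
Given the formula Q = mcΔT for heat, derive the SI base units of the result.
Units of each symbol in Q = mcΔT:
  m (mass): kg
  c (specific heat capacity, in J/(kg·K)): m²/(s²·K)
  ΔT (temperature change): K

Multiplying the contributions: [kg] · [m²/(s²·K)] · [K]
Adding exponents of each base unit: kg: 1, m: 2, s: -2
SI base units of heat: kg·m²/s²

Answer: kg·m²/s²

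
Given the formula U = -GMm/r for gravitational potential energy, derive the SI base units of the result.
Units of each symbol in U = -GMm/r:
  G (gravitational constant): m³/(kg·s²)
  M (mass): kg
  m (mass): kg
  r (distance): m  → in the denominator, contributes 1/m
  The minus sign does not affect the units.

Multiplying the contributions: [m³/(kg·s²)] · [kg] · [kg] · [1/m]
Adding exponents of each base unit: kg: 1, m: 2, s: -2
SI base units of gravitational potential energy: kg·m²/s²

Answer: kg·m²/s²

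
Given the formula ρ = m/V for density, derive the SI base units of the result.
Units of each symbol in ρ = m/V:
  m (mass): kg
  V (volume): m³  → in the denominator, contributes 1/m³

Multiplying the contributions: [kg] · [1/m³]
Adding exponents of each base unit: kg: 1, m: -3
SI base units of density: kg/m³

Answer: kg/m³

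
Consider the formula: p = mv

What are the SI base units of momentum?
Units of each symbol in p = mv:
  m (mass): kg
  v (velocity): m/s

Multiplying the contributions: [kg] · [m/s]
Adding exponents of each base unit: kg: 1, m: 1, s: -1
SI base units of momentum: kg·m/s

Answer: kg·m/s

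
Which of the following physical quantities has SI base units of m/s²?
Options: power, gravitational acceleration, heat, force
Checking the SI base units of each option:
  power (P = W/t): kg·m²/s³  ✗
  gravitational acceleration (g = GM/r²): m/s²  ✓ matches
  heat (Q = mcΔT): kg·m²/s²  ✗
  force (F = ma): kg·m/s²  ✗

Only gravitational acceleration has units m/s².

Answer: gravitational acceleration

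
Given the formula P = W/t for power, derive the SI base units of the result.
Units of each symbol in P = W/t:
  W (work): kg·m²/s²
  t (time): s  → in the denominator, contributes 1/s

Multiplying the contributions: [kg·m²/s²] · [1/s]
Adding exponents of each base unit: kg: 1, m: 2, s: -3
SI base units of power: kg·m²/s³

Answer: kg·m²/s³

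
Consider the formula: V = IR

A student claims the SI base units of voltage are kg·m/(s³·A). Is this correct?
Units of each symbol in V = IR:
  I (current): A
  R (resistance, in ohms): kg·m²/(s³·A²)

Multiplying the contributions: [A] · [kg·m²/(s³·A²)]
Adding exponents of each base unit: kg: 1, m: 2, s: -3, A: -1
SI base units of voltage: kg·m²/(s³·A)

The claimed units kg·m/(s³·A) (exponents kg: 1, m: 1, s: -3, A: -1) do not match the derived units kg·m²/(s³·A) (exponents kg: 1, m: 2, s: -3, A: -1), so the claim is incorrect.

Answer: No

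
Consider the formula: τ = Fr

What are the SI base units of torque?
Units of each symbol in τ = Fr:
  F (force): kg·m/s²
  r (lever arm): m

Multiplying the contributions: [kg·m/s²] · [m]
Adding exponents of each base unit: kg: 1, m: 2, s: -2
SI base units of torque: kg·m²/s²

Answer: kg·m²/s²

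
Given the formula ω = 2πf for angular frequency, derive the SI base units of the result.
Units of each symbol in ω = 2πf:
  f (frequency): 1/s
  The factor 2π is dimensionless.

Multiplying the contributions: [1/s]
Adding exponents of each base unit: s: -1
SI base units of angular frequency: 1/s

Answer: 1/s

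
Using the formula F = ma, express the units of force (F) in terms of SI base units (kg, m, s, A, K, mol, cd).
Units of each symbol in F = ma:
  m (mass): kg
  a (acceleration): m/s²

Multiplying the contributions: [kg] · [m/s²]
Adding exponents of each base unit: kg: 1, m: 1, s: -2
SI base units of force: kg·m/s²

Answer: kg·m/s²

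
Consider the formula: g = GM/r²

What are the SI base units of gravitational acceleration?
Units of each symbol in g = GM/r²:
  G (gravitational constant): m³/(kg·s²)
  M (mass): kg
  r (distance): m  → to the power 2 in the denominator, contributes 1/m²

Multiplying the contributions: [m³/(kg·s²)] · [kg] · [1/m²]
Adding exponents of each base unit: m: 1, s: -2
SI base units of gravitational acceleration: m/s²

Answer: m/s²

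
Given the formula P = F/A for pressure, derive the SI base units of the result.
Units of each symbol in P = F/A:
  F (force): kg·m/s²
  A (area): m²  → in the denominator, contributes 1/m²

Multiplying the contributions: [kg·m/s²] · [1/m²]
Adding exponents of each base unit: kg: 1, m: -1, s: -2
SI base units of pressure: kg/(m·s²)

Answer: kg/(m·s²)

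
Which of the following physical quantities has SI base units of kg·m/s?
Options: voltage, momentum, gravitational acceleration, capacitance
Checking the SI base units of each option:
  voltage (V = IR): kg·m²/(s³·A)  ✗
  momentum (p = mv): kg·m/s  ✓ matches
  gravitational acceleration (g = GM/r²): m/s²  ✗
  capacitance (C = Q/V): s⁴·A²/(kg·m²)  ✗

Only momentum has units kg·m/s.

Answer: momentum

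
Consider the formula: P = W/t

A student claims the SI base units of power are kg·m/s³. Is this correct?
Units of each symbol in P = W/t:
  W (work): kg·m²/s²
  t (time): s  → in the denominator, contributes 1/s

Multiplying the contributions: [kg·m²/s²] · [1/s]
Adding exponents of each base unit: kg: 1, m: 2, s: -3
SI base units of power: kg·m²/s³

The claimed units kg·m/s³ (exponents kg: 1, m: 1, s: -3) do not match the derived units kg·m²/s³ (exponents kg: 1, m: 2, s: -3), so the claim is incorrect.

Answer: No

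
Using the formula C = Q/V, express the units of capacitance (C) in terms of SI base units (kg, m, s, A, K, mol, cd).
Units of each symbol in C = Q/V:
  Q (charge, in coulombs): s·A
  V (voltage, in volts): kg·m²/(s³·A)  → in the denominator, contributes s³·A/(kg·m²)

Multiplying the contributions: [s·A] · [s³·A/(kg·m²)]
Adding exponents of each base unit: kg: -1, m: -2, s: 4, A: 2
SI base units of capacitance: s⁴·A²/(kg·m²)

Answer: s⁴·A²/(kg·m²)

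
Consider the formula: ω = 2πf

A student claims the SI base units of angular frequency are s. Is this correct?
Units of each symbol in ω = 2πf:
  f (frequency): 1/s
  The factor 2π is dimensionless.

Multiplying the contributions: [1/s]
Adding exponents of each base unit: s: -1
SI base units of angular frequency: 1/s

The claimed units s (exponents s: 1) do not match the derived units 1/s (exponents s: -1), so the claim is incorrect.

Answer: No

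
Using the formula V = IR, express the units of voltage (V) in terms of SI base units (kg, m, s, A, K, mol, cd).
Units of each symbol in V = IR:
  I (current): A
  R (resistance, in ohms): kg·m²/(s³·A²)

Multiplying the contributions: [A] · [kg·m²/(s³·A²)]
Adding exponents of each base unit: kg: 1, m: 2, s: -3, A: -1
SI base units of voltage: kg·m²/(s³·A)

Answer: kg·m²/(s³·A)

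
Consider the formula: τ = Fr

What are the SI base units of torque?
Units of each symbol in τ = Fr:
  F (force): kg·m/s²
  r (lever arm): m

Multiplying the contributions: [kg·m/s²] · [m]
Adding exponents of each base unit: kg: 1, m: 2, s: -2
SI base units of torque: kg·m²/s²

Answer: kg·m²/s²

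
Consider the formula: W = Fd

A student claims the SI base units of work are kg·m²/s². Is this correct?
Units of each symbol in W = Fd:
  F (force): kg·m/s²
  d (displacement): m

Multiplying the contributions: [kg·m/s²] · [m]
Adding exponents of each base unit: kg: 1, m: 2, s: -2
SI base units of work: kg·m²/s²

The claimed units kg·m²/s² match the derived units, so the claim is correct.

Answer: Yes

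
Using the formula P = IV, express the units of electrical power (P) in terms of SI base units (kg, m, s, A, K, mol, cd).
Units of each symbol in P = IV:
  I (current): A
  V (voltage, in volts): kg·m²/(s³·A)

Multiplying the contributions: [A] · [kg·m²/(s³·A)]
Adding exponents of each base unit: kg: 1, m: 2, s: -3
SI base units of electrical power: kg·m²/s³

Answer: kg·m²/s³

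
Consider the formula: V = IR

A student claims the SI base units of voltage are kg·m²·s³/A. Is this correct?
Units of each symbol in V = IR:
  I (current): A
  R (resistance, in ohms): kg·m²/(s³·A²)

Multiplying the contributions: [A] · [kg·m²/(s³·A²)]
Adding exponents of each base unit: kg: 1, m: 2, s: -3, A: -1
SI base units of voltage: kg·m²/(s³·A)

The claimed units kg·m²·s³/A (exponents kg: 1, m: 2, s: 3, A: -1) do not match the derived units kg·m²/(s³·A) (exponents kg: 1, m: 2, s: -3, A: -1), so the claim is incorrect.

Answer: No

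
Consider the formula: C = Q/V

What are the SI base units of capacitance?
Units of each symbol in C = Q/V:
  Q (charge, in coulombs): s·A
  V (voltage, in volts): kg·m²/(s³·A)  → in the denominator, contributes s³·A/(kg·m²)

Multiplying the contributions: [s·A] · [s³·A/(kg·m²)]
Adding exponents of each base unit: kg: -1, m: -2, s: 4, A: 2
SI base units of capacitance: s⁴·A²/(kg·m²)

Answer: s⁴·A²/(kg·m²)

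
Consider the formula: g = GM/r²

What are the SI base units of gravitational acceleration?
Units of each symbol in g = GM/r²:
  G (gravitational constant): m³/(kg·s²)
  M (mass): kg
  r (distance): m  → to the power 2 in the denominator, contributes 1/m²

Multiplying the contributions: [m³/(kg·s²)] · [kg] · [1/m²]
Adding exponents of each base unit: m: 1, s: -2
SI base units of gravitational acceleration: m/s²

Answer: m/s²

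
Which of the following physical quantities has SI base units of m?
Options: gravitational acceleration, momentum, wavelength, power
Checking the SI base units of each option:
  gravitational acceleration (g = GM/r²): m/s²  ✗
  momentum (p = mv): kg·m/s  ✗
  wavelength (λ = v/f): m  ✓ matches
  power (P = W/t): kg·m²/s³  ✗

Only wavelength has units m.

Answer: wavelength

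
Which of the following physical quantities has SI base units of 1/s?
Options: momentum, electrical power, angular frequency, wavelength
Checking the SI base units of each option:
  momentum (p = mv): kg·m/s  ✗
  electrical power (P = IV): kg·m²/s³  ✗
  angular frequency (ω = 2πf): 1/s  ✓ matches
  wavelength (λ = v/f): m  ✗

Only angular frequency has units 1/s.

Answer: angular frequency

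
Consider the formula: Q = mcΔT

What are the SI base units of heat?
Units of each symbol in Q = mcΔT:
  m (mass): kg
  c (specific heat capacity, in J/(kg·K)): m²/(s²·K)
  ΔT (temperature change): K

Multiplying the contributions: [kg] · [m²/(s²·K)] · [K]
Adding exponents of each base unit: kg: 1, m: 2, s: -2
SI base units of heat: kg·m²/s²

Answer: kg·m²/s²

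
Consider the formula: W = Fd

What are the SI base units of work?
Units of each symbol in W = Fd:
  F (force): kg·m/s²
  d (displacement): m

Multiplying the contributions: [kg·m/s²] · [m]
Adding exponents of each base unit: kg: 1, m: 2, s: -2
SI base units of work: kg·m²/s²

Answer: kg·m²/s²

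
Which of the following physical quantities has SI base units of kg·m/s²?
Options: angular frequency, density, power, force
Checking the SI base units of each option:
  angular frequency (ω = 2πf): 1/s  ✗
  density (ρ = m/V): kg/m³  ✗
  power (P = W/t): kg·m²/s³  ✗
  force (F = ma): kg·m/s²  ✓ matches

Only force has units kg·m/s².

Answer: force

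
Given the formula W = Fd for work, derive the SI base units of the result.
Units of each symbol in W = Fd:
  F (force): kg·m/s²
  d (displacement): m

Multiplying the contributions: [kg·m/s²] · [m]
Adding exponents of each base unit: kg: 1, m: 2, s: -2
SI base units of work: kg·m²/s²

Answer: kg·m²/s²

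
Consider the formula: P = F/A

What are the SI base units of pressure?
Units of each symbol in P = F/A:
  F (force): kg·m/s²
  A (area): m²  → in the denominator, contributes 1/m²

Multiplying the contributions: [kg·m/s²] · [1/m²]
Adding exponents of each base unit: kg: 1, m: -1, s: -2
SI base units of pressure: kg/(m·s²)

Answer: kg/(m·s²)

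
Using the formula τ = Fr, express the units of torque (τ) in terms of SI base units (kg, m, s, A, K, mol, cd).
Units of each symbol in τ = Fr:
  F (force): kg·m/s²
  r (lever arm): m

Multiplying the contributions: [kg·m/s²] · [m]
Adding exponents of each base unit: kg: 1, m: 2, s: -2
SI base units of torque: kg·m²/s²

Answer: kg·m²/s²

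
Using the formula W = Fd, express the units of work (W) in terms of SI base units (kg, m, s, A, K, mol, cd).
Units of each symbol in W = Fd:
  F (force): kg·m/s²
  d (displacement): m

Multiplying the contributions: [kg·m/s²] · [m]
Adding exponents of each base unit: kg: 1, m: 2, s: -2
SI base units of work: kg·m²/s²

Answer: kg·m²/s²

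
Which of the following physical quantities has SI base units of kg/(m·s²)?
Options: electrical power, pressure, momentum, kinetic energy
Checking the SI base units of each option:
  electrical power (P = IV): kg·m²/s³  ✗
  pressure (P = F/A): kg/(m·s²)  ✓ matches
  momentum (p = mv): kg·m/s  ✗
  kinetic energy (E = ½mv²): kg·m²/s²  ✗

Only pressure has units kg/(m·s²).

Answer: pressure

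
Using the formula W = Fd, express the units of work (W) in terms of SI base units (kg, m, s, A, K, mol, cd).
Units of each symbol in W = Fd:
  F (force): kg·m/s²
  d (displacement): m

Multiplying the contributions: [kg·m/s²] · [m]
Adding exponents of each base unit: kg: 1, m: 2, s: -2
SI base units of work: kg·m²/s²

Answer: kg·m²/s²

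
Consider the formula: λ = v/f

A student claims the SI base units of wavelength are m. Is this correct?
Units of each symbol in λ = v/f:
  v (wave speed): m/s
  f (frequency): 1/s  → in the denominator, contributes s

Multiplying the contributions: [m/s] · [s]
Adding exponents of each base unit: m: 1
SI base units of wavelength: m

The claimed units m match the derived units, so the claim is correct.

Answer: Yes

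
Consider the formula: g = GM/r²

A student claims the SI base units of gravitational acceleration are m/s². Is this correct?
Units of each symbol in g = GM/r²:
  G (gravitational constant): m³/(kg·s²)
  M (mass): kg
  r (distance): m  → to the power 2 in the denominator, contributes 1/m²

Multiplying the contributions: [m³/(kg·s²)] · [kg] · [1/m²]
Adding exponents of each base unit: m: 1, s: -2
SI base units of gravitational acceleration: m/s²

The claimed units m/s² match the derived units, so the claim is correct.

Answer: Yes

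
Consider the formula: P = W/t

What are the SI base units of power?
Units of each symbol in P = W/t:
  W (work): kg·m²/s²
  t (time): s  → in the denominator, contributes 1/s

Multiplying the contributions: [kg·m²/s²] · [1/s]
Adding exponents of each base unit: kg: 1, m: 2, s: -3
SI base units of power: kg·m²/s³

Answer: kg·m²/s³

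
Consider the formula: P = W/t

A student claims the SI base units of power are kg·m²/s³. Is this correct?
Units of each symbol in P = W/t:
  W (work): kg·m²/s²
  t (time): s  → in the denominator, contributes 1/s

Multiplying the contributions: [kg·m²/s²] · [1/s]
Adding exponents of each base unit: kg: 1, m: 2, s: -3
SI base units of power: kg·m²/s³

The claimed units kg·m²/s³ match the derived units, so the claim is correct.

Answer: Yes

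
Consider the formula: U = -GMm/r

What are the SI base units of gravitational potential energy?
Units of each symbol in U = -GMm/r:
  G (gravitational constant): m³/(kg·s²)
  M (mass): kg
  m (mass): kg
  r (distance): m  → in the denominator, contributes 1/m
  The minus sign does not affect the units.

Multiplying the contributions: [m³/(kg·s²)] · [kg] · [kg] · [1/m]
Adding exponents of each base unit: kg: 1, m: 2, s: -2
SI base units of gravitational potential energy: kg·m²/s²

Answer: kg·m²/s²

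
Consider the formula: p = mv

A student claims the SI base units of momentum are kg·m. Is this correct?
Units of each symbol in p = mv:
  m (mass): kg
  v (velocity): m/s

Multiplying the contributions: [kg] · [m/s]
Adding exponents of each base unit: kg: 1, m: 1, s: -1
SI base units of momentum: kg·m/s

The claimed units kg·m (exponents kg: 1, m: 1) do not match the derived units kg·m/s (exponents kg: 1, m: 1, s: -1), so the claim is incorrect.

Answer: No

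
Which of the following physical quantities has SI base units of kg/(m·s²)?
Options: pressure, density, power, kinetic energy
Checking the SI base units of each option:
  pressure (P = F/A): kg/(m·s²)  ✓ matches
  density (ρ = m/V): kg/m³  ✗
  power (P = W/t): kg·m²/s³  ✗
  kinetic energy (E = ½mv²): kg·m²/s²  ✗

Only pressure has units kg/(m·s²).

Answer: pressure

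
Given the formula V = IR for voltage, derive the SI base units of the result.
Units of each symbol in V = IR:
  I (current): A
  R (resistance, in ohms): kg·m²/(s³·A²)

Multiplying the contributions: [A] · [kg·m²/(s³·A²)]
Adding exponents of each base unit: kg: 1, m: 2, s: -3, A: -1
SI base units of voltage: kg·m²/(s³·A)

Answer: kg·m²/(s³·A)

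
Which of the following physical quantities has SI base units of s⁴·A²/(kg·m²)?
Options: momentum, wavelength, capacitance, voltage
Checking the SI base units of each option:
  momentum (p = mv): kg·m/s  ✗
  wavelength (λ = v/f): m  ✗
  capacitance (C = Q/V): s⁴·A²/(kg·m²)  ✓ matches
  voltage (V = IR): kg·m²/(s³·A)  ✗

Only capacitance has units s⁴·A²/(kg·m²).

Answer: capacitance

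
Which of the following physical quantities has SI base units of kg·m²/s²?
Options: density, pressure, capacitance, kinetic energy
Checking the SI base units of each option:
  density (ρ = m/V): kg/m³  ✗
  pressure (P = F/A): kg/(m·s²)  ✗
  capacitance (C = Q/V): s⁴·A²/(kg·m²)  ✗
  kinetic energy (E = ½mv²): kg·m²/s²  ✓ matches

Only kinetic energy has units kg·m²/s².

Answer: kinetic energy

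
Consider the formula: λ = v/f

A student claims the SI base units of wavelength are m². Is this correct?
Units of each symbol in λ = v/f:
  v (wave speed): m/s
  f (frequency): 1/s  → in the denominator, contributes s

Multiplying the contributions: [m/s] · [s]
Adding exponents of each base unit: m: 1
SI base units of wavelength: m

The claimed units m² (exponents m: 2) do not match the derived units m (exponents m: 1), so the claim is incorrect.

Answer: No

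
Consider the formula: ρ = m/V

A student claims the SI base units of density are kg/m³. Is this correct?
Units of each symbol in ρ = m/V:
  m (mass): kg
  V (volume): m³  → in the denominator, contributes 1/m³

Multiplying the contributions: [kg] · [1/m³]
Adding exponents of each base unit: kg: 1, m: -3
SI base units of density: kg/m³

The claimed units kg/m³ match the derived units, so the claim is correct.

Answer: Yes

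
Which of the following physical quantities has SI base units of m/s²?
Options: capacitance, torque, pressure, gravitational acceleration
Checking the SI base units of each option:
  capacitance (C = Q/V): s⁴·A²/(kg·m²)  ✗
  torque (τ = Fr): kg·m²/s²  ✗
  pressure (P = F/A): kg/(m·s²)  ✗
  gravitational acceleration (g = GM/r²): m/s²  ✓ matches

Only gravitational acceleration has units m/s².

Answer: gravitational acceleration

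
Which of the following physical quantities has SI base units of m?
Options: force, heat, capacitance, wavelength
Checking the SI base units of each option:
  force (F = ma): kg·m/s²  ✗
  heat (Q = mcΔT): kg·m²/s²  ✗
  capacitance (C = Q/V): s⁴·A²/(kg·m²)  ✗
  wavelength (λ = v/f): m  ✓ matches

Only wavelength has units m.

Answer: wavelength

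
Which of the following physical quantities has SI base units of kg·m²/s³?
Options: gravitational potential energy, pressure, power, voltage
Checking the SI base units of each option:
  gravitational potential energy (U = -GMm/r): kg·m²/s²  ✗
  pressure (P = F/A): kg/(m·s²)  ✗
  power (P = W/t): kg·m²/s³  ✓ matches
  voltage (V = IR): kg·m²/(s³·A)  ✗

Only power has units kg·m²/s³.

Answer: power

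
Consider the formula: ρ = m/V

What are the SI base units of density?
Units of each symbol in ρ = m/V:
  m (mass): kg
  V (volume): m³  → in the denominator, contributes 1/m³

Multiplying the contributions: [kg] · [1/m³]
Adding exponents of each base unit: kg: 1, m: -3
SI base units of density: kg/m³

Answer: kg/m³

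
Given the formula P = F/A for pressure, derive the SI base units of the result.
Units of each symbol in P = F/A:
  F (force): kg·m/s²
  A (area): m²  → in the denominator, contributes 1/m²

Multiplying the contributions: [kg·m/s²] · [1/m²]
Adding exponents of each base unit: kg: 1, m: -1, s: -2
SI base units of pressure: kg/(m·s²)

Answer: kg/(m·s²)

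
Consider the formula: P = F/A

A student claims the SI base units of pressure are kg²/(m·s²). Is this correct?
Units of each symbol in P = F/A:
  F (force): kg·m/s²
  A (area): m²  → in the denominator, contributes 1/m²

Multiplying the contributions: [kg·m/s²] · [1/m²]
Adding exponents of each base unit: kg: 1, m: -1, s: -2
SI base units of pressure: kg/(m·s²)

The claimed units kg²/(m·s²) (exponents kg: 2, m: -1, s: -2) do not match the derived units kg/(m·s²) (exponents kg: 1, m: -1, s: -2), so the claim is incorrect.

Answer: No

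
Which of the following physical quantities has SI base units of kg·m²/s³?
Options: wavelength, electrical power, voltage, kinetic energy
Checking the SI base units of each option:
  wavelength (λ = v/f): m  ✗
  electrical power (P = IV): kg·m²/s³  ✓ matches
  voltage (V = IR): kg·m²/(s³·A)  ✗
  kinetic energy (E = ½mv²): kg·m²/s²  ✗

Only electrical power has units kg·m²/s³.

Answer: electrical power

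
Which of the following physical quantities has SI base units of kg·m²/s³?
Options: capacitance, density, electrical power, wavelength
Checking the SI base units of each option:
  capacitance (C = Q/V): s⁴·A²/(kg·m²)  ✗
  density (ρ = m/V): kg/m³  ✗
  electrical power (P = IV): kg·m²/s³  ✓ matches
  wavelength (λ = v/f): m  ✗

Only electrical power has units kg·m²/s³.

Answer: electrical power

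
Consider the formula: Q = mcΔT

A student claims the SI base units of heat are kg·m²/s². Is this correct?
Units of each symbol in Q = mcΔT:
  m (mass): kg
  c (specific heat capacity, in J/(kg·K)): m²/(s²·K)
  ΔT (temperature change): K

Multiplying the contributions: [kg] · [m²/(s²·K)] · [K]
Adding exponents of each base unit: kg: 1, m: 2, s: -2
SI base units of heat: kg·m²/s²

The claimed units kg·m²/s² match the derived units, so the claim is correct.

Answer: Yes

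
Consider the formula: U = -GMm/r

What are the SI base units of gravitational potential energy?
Units of each symbol in U = -GMm/r:
  G (gravitational constant): m³/(kg·s²)
  M (mass): kg
  m (mass): kg
  r (distance): m  → in the denominator, contributes 1/m
  The minus sign does not affect the units.

Multiplying the contributions: [m³/(kg·s²)] · [kg] · [kg] · [1/m]
Adding exponents of each base unit: kg: 1, m: 2, s: -2
SI base units of gravitational potential energy: kg·m²/s²

Answer: kg·m²/s²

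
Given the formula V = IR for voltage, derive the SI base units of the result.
Units of each symbol in V = IR:
  I (current): A
  R (resistance, in ohms): kg·m²/(s³·A²)

Multiplying the contributions: [A] · [kg·m²/(s³·A²)]
Adding exponents of each base unit: kg: 1, m: 2, s: -3, A: -1
SI base units of voltage: kg·m²/(s³·A)

Answer: kg·m²/(s³·A)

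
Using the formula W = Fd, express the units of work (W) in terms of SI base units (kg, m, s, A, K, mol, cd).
Units of each symbol in W = Fd:
  F (force): kg·m/s²
  d (displacement): m

Multiplying the contributions: [kg·m/s²] · [m]
Adding exponents of each base unit: kg: 1, m: 2, s: -2
SI base units of work: kg·m²/s²

Answer: kg·m²/s²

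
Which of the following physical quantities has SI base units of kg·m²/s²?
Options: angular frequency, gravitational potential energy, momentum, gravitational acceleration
Checking the SI base units of each option:
  angular frequency (ω = 2πf): 1/s  ✗
  gravitational potential energy (U = -GMm/r): kg·m²/s²  ✓ matches
  momentum (p = mv): kg·m/s  ✗
  gravitational acceleration (g = GM/r²): m/s²  ✗

Only gravitational potential energy has units kg·m²/s².

Answer: gravitational potential energy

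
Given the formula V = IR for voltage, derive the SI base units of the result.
Units of each symbol in V = IR:
  I (current): A
  R (resistance, in ohms): kg·m²/(s³·A²)

Multiplying the contributions: [A] · [kg·m²/(s³·A²)]
Adding exponents of each base unit: kg: 1, m: 2, s: -3, A: -1
SI base units of voltage: kg·m²/(s³·A)

Answer: kg·m²/(s³·A)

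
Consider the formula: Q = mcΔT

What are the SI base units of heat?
Units of each symbol in Q = mcΔT:
  m (mass): kg
  c (specific heat capacity, in J/(kg·K)): m²/(s²·K)
  ΔT (temperature change): K

Multiplying the contributions: [kg] · [m²/(s²·K)] · [K]
Adding exponents of each base unit: kg: 1, m: 2, s: -2
SI base units of heat: kg·m²/s²

Answer: kg·m²/s²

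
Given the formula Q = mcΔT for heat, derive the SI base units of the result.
Units of each symbol in Q = mcΔT:
  m (mass): kg
  c (specific heat capacity, in J/(kg·K)): m²/(s²·K)
  ΔT (temperature change): K

Multiplying the contributions: [kg] · [m²/(s²·K)] · [K]
Adding exponents of each base unit: kg: 1, m: 2, s: -2
SI base units of heat: kg·m²/s²

Answer: kg·m²/s²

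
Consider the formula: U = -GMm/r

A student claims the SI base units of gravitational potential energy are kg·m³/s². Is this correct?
Units of each symbol in U = -GMm/r:
  G (gravitational constant): m³/(kg·s²)
  M (mass): kg
  m (mass): kg
  r (distance): m  → in the denominator, contributes 1/m
  The minus sign does not affect the units.

Multiplying the contributions: [m³/(kg·s²)] · [kg] · [kg] · [1/m]
Adding exponents of each base unit: kg: 1, m: 2, s: -2
SI base units of gravitational potential energy: kg·m²/s²

The claimed units kg·m³/s² (exponents kg: 1, m: 3, s: -2) do not match the derived units kg·m²/s² (exponents kg: 1, m: 2, s: -2), so the claim is incorrect.

Answer: No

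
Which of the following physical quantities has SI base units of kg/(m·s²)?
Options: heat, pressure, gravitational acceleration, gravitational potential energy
Checking the SI base units of each option:
  heat (Q = mcΔT): kg·m²/s²  ✗
  pressure (P = F/A): kg/(m·s²)  ✓ matches
  gravitational acceleration (g = GM/r²): m/s²  ✗
  gravitational potential energy (U = -GMm/r): kg·m²/s²  ✗

Only pressure has units kg/(m·s²).

Answer: pressure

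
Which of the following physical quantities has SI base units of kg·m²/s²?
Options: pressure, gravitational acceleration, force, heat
Checking the SI base units of each option:
  pressure (P = F/A): kg/(m·s²)  ✗
  gravitational acceleration (g = GM/r²): m/s²  ✗
  force (F = ma): kg·m/s²  ✗
  heat (Q = mcΔT): kg·m²/s²  ✓ matches

Only heat has units kg·m²/s².

Answer: heat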